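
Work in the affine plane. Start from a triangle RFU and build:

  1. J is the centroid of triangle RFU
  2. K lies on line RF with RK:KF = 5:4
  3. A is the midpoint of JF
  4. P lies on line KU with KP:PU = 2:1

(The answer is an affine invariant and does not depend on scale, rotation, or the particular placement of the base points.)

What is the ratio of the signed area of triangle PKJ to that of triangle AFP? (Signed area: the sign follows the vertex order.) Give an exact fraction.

Set R = (0, 0), F = (1, 0), U = (0, 1); any affine frame gives the same invariant.
1. J is the centroid of triangle RFU ⇒ J = (1/3, 1/3)
2. K lies on line RF with RK:KF = 5:4 ⇒ K = (5/9, 0)
3. A is the midpoint of JF ⇒ A = (2/3, 1/6)
4. P lies on line KU with KP:PU = 2:1 ⇒ P = (5/27, 2/3)
2·[PKJ] = -2/81, 2·[AFP] = 7/81
[PKJ]:[AFP] = -2/81:7/81 = -2/7

[PKJ]:[AFP] = -2/7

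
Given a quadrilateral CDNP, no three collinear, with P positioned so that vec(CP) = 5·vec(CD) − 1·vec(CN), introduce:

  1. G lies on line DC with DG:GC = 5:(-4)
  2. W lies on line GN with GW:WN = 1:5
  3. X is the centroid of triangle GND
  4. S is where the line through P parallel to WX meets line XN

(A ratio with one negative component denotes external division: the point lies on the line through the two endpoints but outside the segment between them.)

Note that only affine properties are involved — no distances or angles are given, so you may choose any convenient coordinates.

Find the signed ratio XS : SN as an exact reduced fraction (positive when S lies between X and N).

Choose coordinates C = (0, 0), D = (1, 0), N = (0, 1), P = (5, -1).
1. G lies on line DC with DG:GC = 5:(-4) ⇒ G = (-4, 0)
2. W lies on line GN with GW:WN = 1:5 ⇒ W = (-10/3, 1/6)
3. X is the centroid of triangle GND ⇒ X = (-1, 1/3)
4. S is where the line through P parallel to WX meets line XN ⇒ S = (-99/25, -41/25)
S = X + t·(N−X) with t = -74/25, so XS:SN = t:(1−t) = -74/25:99/25

XS:SN = -74/99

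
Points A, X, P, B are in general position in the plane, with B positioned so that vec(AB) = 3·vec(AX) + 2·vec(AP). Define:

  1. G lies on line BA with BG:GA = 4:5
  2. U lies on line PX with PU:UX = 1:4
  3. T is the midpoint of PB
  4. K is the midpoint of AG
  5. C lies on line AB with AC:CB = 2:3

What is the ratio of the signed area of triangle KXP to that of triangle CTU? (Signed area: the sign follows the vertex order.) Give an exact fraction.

Set A = (0, 0), X = (1, 0), P = (0, 1), B = (3, 2); any affine frame gives the same invariant.
1. G lies on line BA with BG:GA = 4:5 ⇒ G = (5/3, 10/9)
2. U lies on line PX with PU:UX = 1:4 ⇒ U = (1/5, 4/5)
3. T is the midpoint of PB ⇒ T = (3/2, 3/2)
4. K is the midpoint of AG ⇒ K = (5/6, 5/9)
5. C lies on line AB with AC:CB = 2:3 ⇒ C = (6/5, 4/5)
2·[KXP] = -7/18, 2·[CTU] = 7/10
[KXP]:[CTU] = -7/18:7/10 = -5/9

[KXP]:[CTU] = -5/9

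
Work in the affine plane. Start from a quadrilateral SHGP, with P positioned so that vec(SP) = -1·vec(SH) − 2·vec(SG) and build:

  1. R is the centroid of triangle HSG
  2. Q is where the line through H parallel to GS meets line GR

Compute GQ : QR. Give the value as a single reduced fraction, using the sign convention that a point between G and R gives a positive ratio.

GQ:QR = -3/2

Set S = (0, 0), H = (1, 0), G = (0, 1), P = (-1, -2); any affine frame gives the same invariant.
1. R is the centroid of triangle HSG ⇒ R = (1/3, 1/3)
2. Q is where the line through H parallel to GS meets line GR ⇒ Q = (1, -1)
Q = G + t·(R−G) with t = 3, so GQ:QR = t:(1−t) = 3:-2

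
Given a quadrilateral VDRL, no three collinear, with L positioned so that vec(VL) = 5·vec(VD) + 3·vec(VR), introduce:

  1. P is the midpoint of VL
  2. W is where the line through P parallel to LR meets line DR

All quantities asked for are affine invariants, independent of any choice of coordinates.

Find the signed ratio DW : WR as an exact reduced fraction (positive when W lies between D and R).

Set V = (0, 0), D = (1, 0), R = (0, 1), L = (5, 3); any affine frame gives the same invariant.
1. P is the midpoint of VL ⇒ P = (5/2, 3/2)
2. W is where the line through P parallel to LR meets line DR ⇒ W = (5/14, 9/14)
W = D + t·(R−D) with t = 9/14, so DW:WR = t:(1−t) = 9/14:5/14

DW:WR = 9/5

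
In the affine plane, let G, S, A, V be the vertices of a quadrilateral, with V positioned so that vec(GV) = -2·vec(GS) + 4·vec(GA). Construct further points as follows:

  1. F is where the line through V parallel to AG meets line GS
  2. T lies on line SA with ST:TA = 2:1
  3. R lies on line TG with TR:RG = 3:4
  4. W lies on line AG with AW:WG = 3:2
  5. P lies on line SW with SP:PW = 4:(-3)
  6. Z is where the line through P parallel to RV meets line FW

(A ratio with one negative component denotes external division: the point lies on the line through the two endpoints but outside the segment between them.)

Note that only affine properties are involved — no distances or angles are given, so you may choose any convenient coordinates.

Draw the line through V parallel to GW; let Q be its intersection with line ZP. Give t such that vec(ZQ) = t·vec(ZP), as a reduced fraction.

Choose coordinates G = (0, 0), S = (1, 0), A = (0, 1), V = (-2, 4).
1. F is where the line through V parallel to AG meets line GS ⇒ F = (-2, 0)
2. T lies on line SA with ST:TA = 2:1 ⇒ T = (1/3, 2/3)
3. R lies on line TG with TR:RG = 3:4 ⇒ R = (4/21, 8/21)
4. W lies on line AG with AW:WG = 3:2 ⇒ W = (0, 2/5)
5. P lies on line SW with SP:PW = 4:(-3) ⇒ P = (-3, 8/5)
6. Z is where the line through P parallel to RV meets line FW ⇒ Z = (-144/71, -2/355)
through V parallel to GW: direction (0, 2/5); meets ZP at Q = (-2, -6/115)
Q = Z + t·(P−Z) with t = -2/69

t = -2/69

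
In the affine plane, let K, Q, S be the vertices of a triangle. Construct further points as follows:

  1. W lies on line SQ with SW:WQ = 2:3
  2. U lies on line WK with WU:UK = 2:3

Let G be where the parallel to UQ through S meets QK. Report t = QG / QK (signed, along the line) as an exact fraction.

t = -10/9

Work in coordinates with K = (0, 0), Q = (1, 0), S = (0, 1).
1. W lies on line SQ with SW:WQ = 2:3 ⇒ W = (2/5, 3/5)
2. U lies on line WK with WU:UK = 2:3 ⇒ U = (6/25, 9/25)
through S parallel to UQ: direction (19/25, -9/25); meets QK at G = (19/9, 0)
G = Q + t·(K−Q) with t = -10/9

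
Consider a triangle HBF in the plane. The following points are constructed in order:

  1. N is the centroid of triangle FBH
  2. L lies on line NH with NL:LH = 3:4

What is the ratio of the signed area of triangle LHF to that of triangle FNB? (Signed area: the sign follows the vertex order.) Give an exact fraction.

Work in coordinates with H = (0, 0), B = (1, 0), F = (0, 1).
1. N is the centroid of triangle FBH ⇒ N = (1/3, 1/3)
2. L lies on line NH with NL:LH = 3:4 ⇒ L = (4/21, 4/21)
2·[LHF] = -4/21, 2·[FNB] = 1/3
[LHF]:[FNB] = -4/21:1/3 = -4/7

[LHF]:[FNB] = -4/7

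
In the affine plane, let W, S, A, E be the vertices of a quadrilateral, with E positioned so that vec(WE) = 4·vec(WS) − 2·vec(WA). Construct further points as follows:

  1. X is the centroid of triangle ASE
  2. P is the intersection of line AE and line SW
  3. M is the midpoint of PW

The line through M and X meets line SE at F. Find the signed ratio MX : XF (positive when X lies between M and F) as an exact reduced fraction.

Set W = (0, 0), S = (1, 0), A = (0, 1), E = (4, -2); any affine frame gives the same invariant.
1. X is the centroid of triangle ASE ⇒ X = (5/3, -1/3)
2. P is the intersection of line AE and line SW ⇒ P = (4/3, 0)
3. M is the midpoint of PW ⇒ M = (2/3, 0)
line MX meets SE at F = (4/3, -2/9)
X = M + t·(F−M) with t = 3/2, so MX:XF = 3/2:-1/2

MX:XF = -3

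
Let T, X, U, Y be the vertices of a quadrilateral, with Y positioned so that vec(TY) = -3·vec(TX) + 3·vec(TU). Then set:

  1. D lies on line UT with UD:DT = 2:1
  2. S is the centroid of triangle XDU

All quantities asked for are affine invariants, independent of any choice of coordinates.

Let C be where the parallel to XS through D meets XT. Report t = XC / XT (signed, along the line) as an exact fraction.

t = 1/2

Work in coordinates with T = (0, 0), X = (1, 0), U = (0, 1), Y = (-3, 3).
1. D lies on line UT with UD:DT = 2:1 ⇒ D = (0, 1/3)
2. S is the centroid of triangle XDU ⇒ S = (1/3, 4/9)
through D parallel to XS: direction (-2/3, 4/9); meets XT at C = (1/2, 0)
C = X + t·(T−X) with t = 1/2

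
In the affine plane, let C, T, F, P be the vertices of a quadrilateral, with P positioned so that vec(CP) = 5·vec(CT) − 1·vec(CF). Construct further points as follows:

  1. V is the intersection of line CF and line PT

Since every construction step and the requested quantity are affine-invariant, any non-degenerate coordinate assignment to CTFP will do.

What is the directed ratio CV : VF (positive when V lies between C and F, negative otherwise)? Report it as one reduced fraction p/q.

CV:VF = 1/3

Work in coordinates with C = (0, 0), T = (1, 0), F = (0, 1), P = (5, -1).
1. V is the intersection of line CF and line PT ⇒ V = (0, 1/4)
V = C + t·(F−C) with t = 1/4, so CV:VF = t:(1−t) = 1/4:3/4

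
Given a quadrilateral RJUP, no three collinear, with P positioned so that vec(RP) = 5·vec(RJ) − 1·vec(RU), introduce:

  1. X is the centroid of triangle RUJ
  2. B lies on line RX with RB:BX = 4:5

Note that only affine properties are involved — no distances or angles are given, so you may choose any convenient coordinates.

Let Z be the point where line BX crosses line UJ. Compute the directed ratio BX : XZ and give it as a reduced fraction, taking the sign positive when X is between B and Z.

BX:XZ = 10/9

Set R = (0, 0), J = (1, 0), U = (0, 1), P = (5, -1); any affine frame gives the same invariant.
1. X is the centroid of triangle RUJ ⇒ X = (1/3, 1/3)
2. B lies on line RX with RB:BX = 4:5 ⇒ B = (4/27, 4/27)
line BX meets UJ at Z = (1/2, 1/2)
X = B + t·(Z−B) with t = 10/19, so BX:XZ = 10/19:9/19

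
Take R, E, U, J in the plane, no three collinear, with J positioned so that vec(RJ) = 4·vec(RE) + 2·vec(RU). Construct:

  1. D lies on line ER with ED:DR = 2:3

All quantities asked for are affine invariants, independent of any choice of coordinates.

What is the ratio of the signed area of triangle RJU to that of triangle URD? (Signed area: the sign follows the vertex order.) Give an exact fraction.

[RJU]:[URD] = 20/3

Set R = (0, 0), E = (1, 0), U = (0, 1), J = (4, 2); any affine frame gives the same invariant.
1. D lies on line ER with ED:DR = 2:3 ⇒ D = (3/5, 0)
2·[RJU] = 4, 2·[URD] = 3/5
[RJU]:[URD] = 4:3/5 = 20/3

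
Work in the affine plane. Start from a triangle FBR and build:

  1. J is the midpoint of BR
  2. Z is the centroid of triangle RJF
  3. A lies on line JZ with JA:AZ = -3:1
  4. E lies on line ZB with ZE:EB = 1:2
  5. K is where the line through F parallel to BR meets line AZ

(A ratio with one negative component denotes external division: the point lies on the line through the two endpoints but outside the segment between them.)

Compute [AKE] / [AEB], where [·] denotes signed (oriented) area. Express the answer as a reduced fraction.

[AKE]:[AEB] = -3/2

Set F = (0, 0), B = (1, 0), R = (0, 1); any affine frame gives the same invariant.
1. J is the midpoint of BR ⇒ J = (1/2, 1/2)
2. Z is the centroid of triangle RJF ⇒ Z = (1/6, 1/2)
3. A lies on line JZ with JA:AZ = -3:1 ⇒ A = (0, 1/2)
4. E lies on line ZB with ZE:EB = 1:2 ⇒ E = (4/9, 1/3)
5. K is where the line through F parallel to BR meets line AZ ⇒ K = (-1/2, 1/2)
2·[AKE] = 1/12, 2·[AEB] = -1/18
[AKE]:[AEB] = 1/12:-1/18 = -3/2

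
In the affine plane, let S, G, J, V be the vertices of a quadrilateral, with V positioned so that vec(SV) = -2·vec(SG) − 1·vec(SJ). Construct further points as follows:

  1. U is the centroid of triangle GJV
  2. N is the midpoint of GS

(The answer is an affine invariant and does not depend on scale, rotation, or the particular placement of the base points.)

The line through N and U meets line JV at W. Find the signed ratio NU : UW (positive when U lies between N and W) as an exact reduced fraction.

Work in coordinates with S = (0, 0), G = (1, 0), J = (0, 1), V = (-2, -1).
1. U is the centroid of triangle GJV ⇒ U = (-1/3, 0)
2. N is the midpoint of GS ⇒ N = (1/2, 0)
line NU meets JV at W = (-1, 0)
U = N + t·(W−N) with t = 5/9, so NU:UW = 5/9:4/9

NU:UW = 5/4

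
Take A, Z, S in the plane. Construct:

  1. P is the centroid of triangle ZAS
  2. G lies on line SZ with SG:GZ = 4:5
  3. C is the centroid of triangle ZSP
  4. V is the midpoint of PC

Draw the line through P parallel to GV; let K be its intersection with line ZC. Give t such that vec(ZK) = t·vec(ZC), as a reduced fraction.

t = 21/19

Set A = (0, 0), Z = (1, 0), S = (0, 1); any affine frame gives the same invariant.
1. P is the centroid of triangle ZAS ⇒ P = (1/3, 1/3)
2. G lies on line SZ with SG:GZ = 4:5 ⇒ G = (4/9, 5/9)
3. C is the centroid of triangle ZSP ⇒ C = (4/9, 4/9)
4. V is the midpoint of PC ⇒ V = (7/18, 7/18)
through P parallel to GV: direction (-1/18, -1/6); meets ZC at K = (22/57, 28/57)
K = Z + t·(C−Z) with t = 21/19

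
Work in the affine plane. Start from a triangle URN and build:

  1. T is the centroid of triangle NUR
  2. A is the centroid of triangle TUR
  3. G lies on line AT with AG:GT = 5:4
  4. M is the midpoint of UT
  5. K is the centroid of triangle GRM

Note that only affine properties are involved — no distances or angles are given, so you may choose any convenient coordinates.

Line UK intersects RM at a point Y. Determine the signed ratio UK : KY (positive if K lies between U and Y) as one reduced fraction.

UK:KY = -32/5

Choose coordinates U = (0, 0), R = (1, 0), N = (0, 1).
1. T is the centroid of triangle NUR ⇒ T = (1/3, 1/3)
2. A is the centroid of triangle TUR ⇒ A = (4/9, 1/9)
3. G lies on line AT with AG:GT = 5:4 ⇒ G = (31/81, 19/81)
4. M is the midpoint of UT ⇒ M = (1/6, 1/6)
5. K is the centroid of triangle GRM ⇒ K = (251/486, 65/486)
line UK meets RM at Y = (251/576, 65/576)
K = U + t·(Y−U) with t = 32/27, so UK:KY = 32/27:-5/27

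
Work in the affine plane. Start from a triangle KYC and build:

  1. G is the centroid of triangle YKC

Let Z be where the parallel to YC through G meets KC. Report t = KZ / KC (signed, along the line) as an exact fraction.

Assign K = (0, 0), Y = (1, 0), C = (0, 1) — the answer is frame-independent, so this choice is without loss of generality.
1. G is the centroid of triangle YKC ⇒ G = (1/3, 1/3)
through G parallel to YC: direction (-1, 1); meets KC at Z = (0, 2/3)
Z = K + t·(C−K) with t = 2/3

t = 2/3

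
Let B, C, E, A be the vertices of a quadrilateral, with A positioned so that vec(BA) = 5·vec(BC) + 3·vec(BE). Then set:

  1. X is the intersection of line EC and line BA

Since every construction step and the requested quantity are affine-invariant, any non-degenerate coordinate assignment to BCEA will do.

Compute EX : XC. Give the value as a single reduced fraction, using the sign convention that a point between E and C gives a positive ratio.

EX:XC = 5/3

Work in coordinates with B = (0, 0), C = (1, 0), E = (0, 1), A = (5, 3).
1. X is the intersection of line EC and line BA ⇒ X = (5/8, 3/8)
X = E + t·(C−E) with t = 5/8, so EX:XC = t:(1−t) = 5/8:3/8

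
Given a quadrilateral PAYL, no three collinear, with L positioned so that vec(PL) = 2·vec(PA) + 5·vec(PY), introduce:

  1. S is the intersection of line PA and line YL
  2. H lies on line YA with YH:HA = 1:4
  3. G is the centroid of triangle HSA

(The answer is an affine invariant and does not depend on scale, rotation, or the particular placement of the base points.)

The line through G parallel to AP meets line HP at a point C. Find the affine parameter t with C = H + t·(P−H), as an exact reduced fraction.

Assign P = (0, 0), A = (1, 0), Y = (0, 1), L = (2, 5) — the answer is frame-independent, so this choice is without loss of generality.
1. S is the intersection of line PA and line YL ⇒ S = (-1/2, 0)
2. H lies on line YA with YH:HA = 1:4 ⇒ H = (1/5, 4/5)
3. G is the centroid of triangle HSA ⇒ G = (7/30, 4/15)
through G parallel to AP: direction (-1, 0); meets HP at C = (1/15, 4/15)
C = H + t·(P−H) with t = 2/3

t = 2/3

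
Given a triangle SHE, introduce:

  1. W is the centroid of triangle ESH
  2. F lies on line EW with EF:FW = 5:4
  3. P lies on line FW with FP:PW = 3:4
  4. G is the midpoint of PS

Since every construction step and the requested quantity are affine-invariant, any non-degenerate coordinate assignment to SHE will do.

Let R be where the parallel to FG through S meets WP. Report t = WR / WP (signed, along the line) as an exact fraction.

Choose coordinates S = (0, 0), H = (1, 0), E = (0, 1).
1. W is the centroid of triangle ESH ⇒ W = (1/3, 1/3)
2. F lies on line EW with EF:FW = 5:4 ⇒ F = (5/27, 17/27)
3. P lies on line FW with FP:PW = 3:4 ⇒ P = (47/189, 95/189)
4. G is the midpoint of PS ⇒ G = (47/378, 95/378)
through S parallel to FG: direction (-23/378, -143/378); meets WP at R = (23/189, 143/189)
R = W + t·(P−W) with t = 5/2

t = 5/2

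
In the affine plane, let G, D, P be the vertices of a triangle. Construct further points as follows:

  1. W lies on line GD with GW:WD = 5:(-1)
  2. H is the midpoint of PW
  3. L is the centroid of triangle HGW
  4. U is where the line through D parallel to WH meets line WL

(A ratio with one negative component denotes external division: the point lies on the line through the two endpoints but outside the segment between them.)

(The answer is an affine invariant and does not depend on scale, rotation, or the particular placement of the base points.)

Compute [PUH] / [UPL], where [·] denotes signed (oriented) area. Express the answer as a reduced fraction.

[PUH]:[UPL] = 3/4

Work in coordinates with G = (0, 0), D = (1, 0), P = (0, 1).
1. W lies on line GD with GW:WD = 5:(-1) ⇒ W = (5/4, 0)
2. H is the midpoint of PW ⇒ H = (5/8, 1/2)
3. L is the centroid of triangle HGW ⇒ L = (5/8, 1/6)
4. U is where the line through D parallel to WH meets line WL ⇒ U = (7/8, 1/10)
2·[PUH] = 1/8, 2·[UPL] = 1/6
[PUH]:[UPL] = 1/8:1/6 = 3/4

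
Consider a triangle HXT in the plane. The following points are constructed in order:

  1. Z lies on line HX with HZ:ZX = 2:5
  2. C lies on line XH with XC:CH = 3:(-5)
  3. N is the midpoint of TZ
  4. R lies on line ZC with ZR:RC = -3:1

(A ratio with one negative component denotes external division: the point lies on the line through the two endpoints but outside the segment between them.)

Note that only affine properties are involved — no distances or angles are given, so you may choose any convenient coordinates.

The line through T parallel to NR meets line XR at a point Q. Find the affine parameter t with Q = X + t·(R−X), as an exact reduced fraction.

Assign H = (0, 0), X = (1, 0), T = (0, 1) — the answer is frame-independent, so this choice is without loss of generality.
1. Z lies on line HX with HZ:ZX = 2:5 ⇒ Z = (2/7, 0)
2. C lies on line XH with XC:CH = 3:(-5) ⇒ C = (5/2, 0)
3. N is the midpoint of TZ ⇒ N = (1/7, 1/2)
4. R lies on line ZC with ZR:RC = -3:1 ⇒ R = (101/28, 0)
through T parallel to NR: direction (97/28, -1/2); meets XR at Q = (97/14, 0)
Q = X + t·(R−X) with t = 166/73

t = 166/73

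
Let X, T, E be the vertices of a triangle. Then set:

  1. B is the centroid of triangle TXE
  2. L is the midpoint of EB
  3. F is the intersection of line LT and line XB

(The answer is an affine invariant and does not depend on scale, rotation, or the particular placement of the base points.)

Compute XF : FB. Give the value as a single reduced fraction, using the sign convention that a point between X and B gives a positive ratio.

XF:FB = -4

Work in coordinates with X = (0, 0), T = (1, 0), E = (0, 1).
1. B is the centroid of triangle TXE ⇒ B = (1/3, 1/3)
2. L is the midpoint of EB ⇒ L = (1/6, 2/3)
3. F is the intersection of line LT and line XB ⇒ F = (4/9, 4/9)
F = X + t·(B−X) with t = 4/3, so XF:FB = t:(1−t) = 4/3:-1/3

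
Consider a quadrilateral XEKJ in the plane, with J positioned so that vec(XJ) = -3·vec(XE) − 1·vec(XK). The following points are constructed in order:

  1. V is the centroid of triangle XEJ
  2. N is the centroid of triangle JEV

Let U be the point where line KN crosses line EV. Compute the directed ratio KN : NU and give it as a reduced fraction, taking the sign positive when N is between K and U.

Work in coordinates with X = (0, 0), E = (1, 0), K = (0, 1), J = (-3, -1).
1. V is the centroid of triangle XEJ ⇒ V = (-2/3, -1/3)
2. N is the centroid of triangle JEV ⇒ N = (-8/9, -4/9)
line KN meets EV at U = (-16/19, -7/19)
N = K + t·(U−K) with t = 19/18, so KN:NU = 19/18:-1/18

KN:NU = -19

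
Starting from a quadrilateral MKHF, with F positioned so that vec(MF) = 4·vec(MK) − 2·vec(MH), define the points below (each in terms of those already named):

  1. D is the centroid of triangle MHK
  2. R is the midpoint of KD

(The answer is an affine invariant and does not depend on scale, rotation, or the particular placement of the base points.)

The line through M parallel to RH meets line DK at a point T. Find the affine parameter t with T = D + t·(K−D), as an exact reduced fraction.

Assign M = (0, 0), K = (1, 0), H = (0, 1), F = (4, -2) — the answer is frame-independent, so this choice is without loss of generality.
1. D is the centroid of triangle MHK ⇒ D = (1/3, 1/3)
2. R is the midpoint of KD ⇒ R = (2/3, 1/6)
through M parallel to RH: direction (-2/3, 5/6); meets DK at T = (-2/3, 5/6)
T = D + t·(K−D) with t = -3/2

t = -3/2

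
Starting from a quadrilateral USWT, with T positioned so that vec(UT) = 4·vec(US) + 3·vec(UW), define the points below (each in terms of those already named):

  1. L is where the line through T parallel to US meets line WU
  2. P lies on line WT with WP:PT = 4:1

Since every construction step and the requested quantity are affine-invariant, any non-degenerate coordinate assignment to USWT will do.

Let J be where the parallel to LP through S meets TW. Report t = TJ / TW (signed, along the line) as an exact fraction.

Set U = (0, 0), S = (1, 0), W = (0, 1), T = (4, 3); any affine frame gives the same invariant.
1. L is where the line through T parallel to US meets line WU ⇒ L = (0, 3)
2. P lies on line WT with WP:PT = 4:1 ⇒ P = (16/5, 13/5)
through S parallel to LP: direction (16/5, -2/5); meets TW at J = (-7/5, 3/10)
J = T + t·(W−T) with t = 27/20

t = 27/20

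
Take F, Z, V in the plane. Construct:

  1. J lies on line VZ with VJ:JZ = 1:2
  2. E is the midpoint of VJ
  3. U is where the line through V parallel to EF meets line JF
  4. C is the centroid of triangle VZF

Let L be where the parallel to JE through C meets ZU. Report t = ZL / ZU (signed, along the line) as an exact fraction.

Work in coordinates with F = (0, 0), Z = (1, 0), V = (0, 1).
1. J lies on line VZ with VJ:JZ = 1:2 ⇒ J = (1/3, 2/3)
2. E is the midpoint of VJ ⇒ E = (1/6, 5/6)
3. U is where the line through V parallel to EF meets line JF ⇒ U = (-1/3, -2/3)
4. C is the centroid of triangle VZF ⇒ C = (1/3, 1/3)
through C parallel to JE: direction (-1/6, 1/6); meets ZU at L = (7/9, -1/9)
L = Z + t·(U−Z) with t = 1/6

t = 1/6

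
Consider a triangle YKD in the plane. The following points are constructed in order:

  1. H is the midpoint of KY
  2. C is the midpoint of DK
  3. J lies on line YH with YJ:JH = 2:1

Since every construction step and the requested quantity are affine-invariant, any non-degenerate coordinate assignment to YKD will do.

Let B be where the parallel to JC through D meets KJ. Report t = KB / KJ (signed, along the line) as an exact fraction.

Assign Y = (0, 0), K = (1, 0), D = (0, 1) — the answer is frame-independent, so this choice is without loss of generality.
1. H is the midpoint of KY ⇒ H = (1/2, 0)
2. C is the midpoint of DK ⇒ C = (1/2, 1/2)
3. J lies on line YH with YJ:JH = 2:1 ⇒ J = (1/3, 0)
through D parallel to JC: direction (1/6, 1/2); meets KJ at B = (-1/3, 0)
B = K + t·(J−K) with t = 2

t = 2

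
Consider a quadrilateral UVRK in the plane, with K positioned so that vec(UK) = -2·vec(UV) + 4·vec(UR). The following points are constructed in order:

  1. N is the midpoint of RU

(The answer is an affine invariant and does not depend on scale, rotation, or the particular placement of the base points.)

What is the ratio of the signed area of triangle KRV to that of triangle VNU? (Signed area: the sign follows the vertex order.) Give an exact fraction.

[KRV]:[VNU] = 2

Set U = (0, 0), V = (1, 0), R = (0, 1), K = (-2, 4); any affine frame gives the same invariant.
1. N is the midpoint of RU ⇒ N = (0, 1/2)
2·[KRV] = 1, 2·[VNU] = 1/2
[KRV]:[VNU] = 1:1/2 = 2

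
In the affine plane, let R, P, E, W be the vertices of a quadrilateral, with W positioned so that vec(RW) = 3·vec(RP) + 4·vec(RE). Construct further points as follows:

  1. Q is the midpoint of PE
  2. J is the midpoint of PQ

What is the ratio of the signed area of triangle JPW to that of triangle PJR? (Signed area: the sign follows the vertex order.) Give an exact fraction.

[JPW]:[PJR] = 6

Choose coordinates R = (0, 0), P = (1, 0), E = (0, 1), W = (3, 4).
1. Q is the midpoint of PE ⇒ Q = (1/2, 1/2)
2. J is the midpoint of PQ ⇒ J = (3/4, 1/4)
2·[JPW] = 3/2, 2·[PJR] = 1/4
[JPW]:[PJR] = 3/2:1/4 = 6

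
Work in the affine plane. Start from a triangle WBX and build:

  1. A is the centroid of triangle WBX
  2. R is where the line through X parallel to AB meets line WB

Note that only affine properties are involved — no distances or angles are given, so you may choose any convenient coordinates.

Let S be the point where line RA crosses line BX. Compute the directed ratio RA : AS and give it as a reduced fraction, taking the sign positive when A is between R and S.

Work in coordinates with W = (0, 0), B = (1, 0), X = (0, 1).
1. A is the centroid of triangle WBX ⇒ A = (1/3, 1/3)
2. R is where the line through X parallel to AB meets line WB ⇒ R = (2, 0)
line RA meets BX at S = (3/4, 1/4)
A = R + t·(S−R) with t = 4/3, so RA:AS = 4/3:-1/3

RA:AS = -4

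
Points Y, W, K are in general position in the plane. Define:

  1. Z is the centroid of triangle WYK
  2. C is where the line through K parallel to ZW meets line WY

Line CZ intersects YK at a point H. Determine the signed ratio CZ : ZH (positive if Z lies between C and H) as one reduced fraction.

Set Y = (0, 0), W = (1, 0), K = (0, 1); any affine frame gives the same invariant.
1. Z is the centroid of triangle WYK ⇒ Z = (1/3, 1/3)
2. C is where the line through K parallel to ZW meets line WY ⇒ C = (2, 0)
line CZ meets YK at H = (0, 2/5)
Z = C + t·(H−C) with t = 5/6, so CZ:ZH = 5/6:1/6

CZ:ZH = 5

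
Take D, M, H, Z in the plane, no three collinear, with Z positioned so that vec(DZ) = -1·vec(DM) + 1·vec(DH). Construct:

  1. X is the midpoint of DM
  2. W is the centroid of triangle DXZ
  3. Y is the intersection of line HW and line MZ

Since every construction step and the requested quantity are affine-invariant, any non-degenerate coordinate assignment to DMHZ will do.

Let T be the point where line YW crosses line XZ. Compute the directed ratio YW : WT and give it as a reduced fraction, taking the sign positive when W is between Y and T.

YW:WT = -7/3

Assign D = (0, 0), M = (1, 0), H = (0, 1), Z = (-1, 1) — the answer is frame-independent, so this choice is without loss of generality.
1. X is the midpoint of DM ⇒ X = (1/2, 0)
2. W is the centroid of triangle DXZ ⇒ W = (-1/6, 1/3)
3. Y is the intersection of line HW and line MZ ⇒ Y = (-1/9, 5/9)
line YW meets XZ at T = (-1/7, 3/7)
W = Y + t·(T−Y) with t = 7/4, so YW:WT = 7/4:-3/4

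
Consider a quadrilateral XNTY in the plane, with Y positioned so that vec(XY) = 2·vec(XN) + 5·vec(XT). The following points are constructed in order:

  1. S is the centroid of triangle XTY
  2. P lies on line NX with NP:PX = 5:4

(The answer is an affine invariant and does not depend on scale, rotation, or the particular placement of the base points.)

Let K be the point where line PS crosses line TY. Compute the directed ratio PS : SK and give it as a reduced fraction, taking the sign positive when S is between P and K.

PS:SK = 14/3

Work in coordinates with X = (0, 0), N = (1, 0), T = (0, 1), Y = (2, 5).
1. S is the centroid of triangle XTY ⇒ S = (2/3, 2)
2. P lies on line NX with NP:PX = 5:4 ⇒ P = (4/9, 0)
line PS meets TY at K = (5/7, 17/7)
S = P + t·(K−P) with t = 14/17, so PS:SK = 14/17:3/17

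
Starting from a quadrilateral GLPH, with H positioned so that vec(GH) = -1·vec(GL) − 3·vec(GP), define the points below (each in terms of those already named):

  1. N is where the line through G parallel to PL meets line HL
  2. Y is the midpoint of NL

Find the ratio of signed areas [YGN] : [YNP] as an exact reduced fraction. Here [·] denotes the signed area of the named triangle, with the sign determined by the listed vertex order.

[YGN]:[YNP] = -3/5

Work in coordinates with G = (0, 0), L = (1, 0), P = (0, 1), H = (-1, -3).
1. N is where the line through G parallel to PL meets line HL ⇒ N = (3/5, -3/5)
2. Y is the midpoint of NL ⇒ Y = (4/5, -3/10)
2·[YGN] = 3/10, 2·[YNP] = -1/2
[YGN]:[YNP] = 3/10:-1/2 = -3/5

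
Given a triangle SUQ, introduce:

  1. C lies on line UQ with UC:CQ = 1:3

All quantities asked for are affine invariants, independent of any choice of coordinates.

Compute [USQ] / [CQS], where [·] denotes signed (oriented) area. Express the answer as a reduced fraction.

[USQ]:[CQS] = -4/3

Assign S = (0, 0), U = (1, 0), Q = (0, 1) — the answer is frame-independent, so this choice is without loss of generality.
1. C lies on line UQ with UC:CQ = 1:3 ⇒ C = (3/4, 1/4)
2·[USQ] = -1, 2·[CQS] = 3/4
[USQ]:[CQS] = -1:3/4 = -4/3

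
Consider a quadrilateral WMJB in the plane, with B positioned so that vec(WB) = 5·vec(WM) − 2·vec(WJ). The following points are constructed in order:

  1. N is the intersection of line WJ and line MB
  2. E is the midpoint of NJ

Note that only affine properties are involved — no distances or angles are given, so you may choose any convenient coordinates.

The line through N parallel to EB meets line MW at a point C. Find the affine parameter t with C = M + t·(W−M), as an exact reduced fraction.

Assign W = (0, 0), M = (1, 0), J = (0, 1), B = (5, -2) — the answer is frame-independent, so this choice is without loss of generality.
1. N is the intersection of line WJ and line MB ⇒ N = (0, 1/2)
2. E is the midpoint of NJ ⇒ E = (0, 3/4)
through N parallel to EB: direction (5, -11/4); meets MW at C = (10/11, 0)
C = M + t·(W−M) with t = 1/11

t = 1/11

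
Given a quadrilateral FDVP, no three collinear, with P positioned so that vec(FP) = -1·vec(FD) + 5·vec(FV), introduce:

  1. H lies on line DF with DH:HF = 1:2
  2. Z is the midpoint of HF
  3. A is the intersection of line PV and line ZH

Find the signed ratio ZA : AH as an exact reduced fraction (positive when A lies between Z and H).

ZA:AH = -1/5

Choose coordinates F = (0, 0), D = (1, 0), V = (0, 1), P = (-1, 5).
1. H lies on line DF with DH:HF = 1:2 ⇒ H = (2/3, 0)
2. Z is the midpoint of HF ⇒ Z = (1/3, 0)
3. A is the intersection of line PV and line ZH ⇒ A = (1/4, 0)
A = Z + t·(H−Z) with t = -1/4, so ZA:AH = t:(1−t) = -1/4:5/4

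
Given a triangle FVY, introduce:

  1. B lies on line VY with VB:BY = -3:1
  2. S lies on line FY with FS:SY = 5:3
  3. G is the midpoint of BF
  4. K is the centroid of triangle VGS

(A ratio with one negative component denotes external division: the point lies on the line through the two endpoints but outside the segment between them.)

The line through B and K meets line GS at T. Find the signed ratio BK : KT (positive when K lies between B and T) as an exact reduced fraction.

BK:KT = -16

Work in coordinates with F = (0, 0), V = (1, 0), Y = (0, 1).
1. B lies on line VY with VB:BY = -3:1 ⇒ B = (-1/2, 3/2)
2. S lies on line FY with FS:SY = 5:3 ⇒ S = (0, 5/8)
3. G is the midpoint of BF ⇒ G = (-1/4, 3/4)
4. K is the centroid of triangle VGS ⇒ K = (1/4, 11/24)
line BK meets GS at T = (13/64, 67/128)
K = B + t·(T−B) with t = 16/15, so BK:KT = 16/15:-1/15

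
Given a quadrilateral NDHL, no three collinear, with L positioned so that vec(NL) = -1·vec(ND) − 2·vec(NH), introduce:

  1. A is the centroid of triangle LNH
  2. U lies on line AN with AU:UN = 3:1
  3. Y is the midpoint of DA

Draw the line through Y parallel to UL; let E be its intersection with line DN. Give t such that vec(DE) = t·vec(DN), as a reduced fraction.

Assign N = (0, 0), D = (1, 0), H = (0, 1), L = (-1, -2) — the answer is frame-independent, so this choice is without loss of generality.
1. A is the centroid of triangle LNH ⇒ A = (-1/3, -1/3)
2. U lies on line AN with AU:UN = 3:1 ⇒ U = (-1/12, -1/12)
3. Y is the midpoint of DA ⇒ Y = (1/3, -1/6)
through Y parallel to UL: direction (-11/12, -23/12); meets DN at E = (19/46, 0)
E = D + t·(N−D) with t = 27/46

t = 27/46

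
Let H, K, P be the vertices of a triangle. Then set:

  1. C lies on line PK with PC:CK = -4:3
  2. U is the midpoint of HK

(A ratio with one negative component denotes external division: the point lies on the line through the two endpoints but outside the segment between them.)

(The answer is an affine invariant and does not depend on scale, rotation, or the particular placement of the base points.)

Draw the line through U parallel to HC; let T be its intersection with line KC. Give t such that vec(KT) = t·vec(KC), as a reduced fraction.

t = 1/2

Work in coordinates with H = (0, 0), K = (1, 0), P = (0, 1).
1. C lies on line PK with PC:CK = -4:3 ⇒ C = (4, -3)
2. U is the midpoint of HK ⇒ U = (1/2, 0)
through U parallel to HC: direction (4, -3); meets KC at T = (5/2, -3/2)
T = K + t·(C−K) with t = 1/2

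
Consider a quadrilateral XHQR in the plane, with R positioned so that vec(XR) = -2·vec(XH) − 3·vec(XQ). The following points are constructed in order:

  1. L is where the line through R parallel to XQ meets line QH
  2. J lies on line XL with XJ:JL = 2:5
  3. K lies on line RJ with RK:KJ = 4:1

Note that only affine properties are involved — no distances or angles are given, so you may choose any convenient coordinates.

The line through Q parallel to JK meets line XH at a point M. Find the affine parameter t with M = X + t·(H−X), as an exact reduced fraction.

Assign X = (0, 0), H = (1, 0), Q = (0, 1), R = (-2, -3) — the answer is frame-independent, so this choice is without loss of generality.
1. L is where the line through R parallel to XQ meets line QH ⇒ L = (-2, 3)
2. J lies on line XL with XJ:JL = 2:5 ⇒ J = (-4/7, 6/7)
3. K lies on line RJ with RK:KJ = 4:1 ⇒ K = (-6/7, 3/35)
through Q parallel to JK: direction (-2/7, -27/35); meets XH at M = (-10/27, 0)
M = X + t·(H−X) with t = -10/27

t = -10/27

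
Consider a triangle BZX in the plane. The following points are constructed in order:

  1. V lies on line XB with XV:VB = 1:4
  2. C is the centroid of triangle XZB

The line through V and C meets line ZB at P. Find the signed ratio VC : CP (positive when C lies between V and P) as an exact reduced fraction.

Assign B = (0, 0), Z = (1, 0), X = (0, 1) — the answer is frame-independent, so this choice is without loss of generality.
1. V lies on line XB with XV:VB = 1:4 ⇒ V = (0, 4/5)
2. C is the centroid of triangle XZB ⇒ C = (1/3, 1/3)
line VC meets ZB at P = (4/7, 0)
C = V + t·(P−V) with t = 7/12, so VC:CP = 7/12:5/12

VC:CP = 7/5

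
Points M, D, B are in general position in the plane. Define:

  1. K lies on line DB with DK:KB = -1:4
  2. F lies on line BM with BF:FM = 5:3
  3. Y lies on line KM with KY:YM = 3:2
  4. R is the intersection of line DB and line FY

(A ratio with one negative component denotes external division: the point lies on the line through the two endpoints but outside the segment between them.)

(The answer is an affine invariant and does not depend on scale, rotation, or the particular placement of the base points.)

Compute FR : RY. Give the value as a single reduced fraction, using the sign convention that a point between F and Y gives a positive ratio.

Choose coordinates M = (0, 0), D = (1, 0), B = (0, 1).
1. K lies on line DB with DK:KB = -1:4 ⇒ K = (4/3, -1/3)
2. F lies on line BM with BF:FM = 5:3 ⇒ F = (0, 3/8)
3. Y lies on line KM with KY:YM = 3:2 ⇒ Y = (8/15, -2/15)
4. R is the intersection of line DB and line FY ⇒ R = (40/3, -37/3)
R = F + t·(Y−F) with t = 25, so FR:RY = t:(1−t) = 25:-24

FR:RY = -25/24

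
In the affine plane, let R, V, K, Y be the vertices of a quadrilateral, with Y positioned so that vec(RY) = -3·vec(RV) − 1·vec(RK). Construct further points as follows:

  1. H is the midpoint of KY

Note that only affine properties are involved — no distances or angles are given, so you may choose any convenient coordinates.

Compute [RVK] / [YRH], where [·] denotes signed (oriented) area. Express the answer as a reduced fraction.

Assign R = (0, 0), V = (1, 0), K = (0, 1), Y = (-3, -1) — the answer is frame-independent, so this choice is without loss of generality.
1. H is the midpoint of KY ⇒ H = (-3/2, 0)
2·[RVK] = 1, 2·[YRH] = 3/2
[RVK]:[YRH] = 1:3/2 = 2/3

[RVK]:[YRH] = 2/3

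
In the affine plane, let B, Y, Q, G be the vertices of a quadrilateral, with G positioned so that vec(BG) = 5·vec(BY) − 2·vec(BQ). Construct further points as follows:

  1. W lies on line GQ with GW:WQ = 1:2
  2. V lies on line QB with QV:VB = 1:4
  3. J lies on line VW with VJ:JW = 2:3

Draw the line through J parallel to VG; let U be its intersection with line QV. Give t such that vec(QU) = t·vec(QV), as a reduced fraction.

Assign B = (0, 0), Y = (1, 0), Q = (0, 1), G = (5, -2) — the answer is frame-independent, so this choice is without loss of generality.
1. W lies on line GQ with GW:WQ = 1:2 ⇒ W = (10/3, -1)
2. V lies on line QB with QV:VB = 1:4 ⇒ V = (0, 4/5)
3. J lies on line VW with VJ:JW = 2:3 ⇒ J = (4/3, 2/25)
through J parallel to VG: direction (5, -14/5); meets QV at U = (0, 62/75)
U = Q + t·(V−Q) with t = 13/15

t = 13/15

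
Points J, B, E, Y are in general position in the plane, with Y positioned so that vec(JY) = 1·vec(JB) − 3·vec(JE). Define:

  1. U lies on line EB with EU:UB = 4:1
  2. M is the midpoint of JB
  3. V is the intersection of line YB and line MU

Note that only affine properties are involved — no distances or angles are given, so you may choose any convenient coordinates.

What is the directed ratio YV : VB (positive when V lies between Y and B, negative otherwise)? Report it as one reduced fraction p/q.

Assign J = (0, 0), B = (1, 0), E = (0, 1), Y = (1, -3) — the answer is frame-independent, so this choice is without loss of generality.
1. U lies on line EB with EU:UB = 4:1 ⇒ U = (4/5, 1/5)
2. M is the midpoint of JB ⇒ M = (1/2, 0)
3. V is the intersection of line YB and line MU ⇒ V = (1, 1/3)
V = Y + t·(B−Y) with t = 10/9, so YV:VB = t:(1−t) = 10/9:-1/9

YV:VB = -10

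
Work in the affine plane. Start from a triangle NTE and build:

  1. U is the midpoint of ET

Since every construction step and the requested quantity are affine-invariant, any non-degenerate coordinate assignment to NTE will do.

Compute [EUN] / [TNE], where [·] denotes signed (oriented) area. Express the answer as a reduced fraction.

Choose coordinates N = (0, 0), T = (1, 0), E = (0, 1).
1. U is the midpoint of ET ⇒ U = (1/2, 1/2)
2·[EUN] = -1/2, 2·[TNE] = -1
[EUN]:[TNE] = -1/2:-1 = 1/2

[EUN]:[TNE] = 1/2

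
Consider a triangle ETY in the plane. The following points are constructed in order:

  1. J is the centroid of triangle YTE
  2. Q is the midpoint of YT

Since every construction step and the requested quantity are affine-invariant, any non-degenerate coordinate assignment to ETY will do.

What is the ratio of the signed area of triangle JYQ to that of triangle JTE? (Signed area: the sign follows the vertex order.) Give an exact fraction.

Choose coordinates E = (0, 0), T = (1, 0), Y = (0, 1).
1. J is the centroid of triangle YTE ⇒ J = (1/3, 1/3)
2. Q is the midpoint of YT ⇒ Q = (1/2, 1/2)
2·[JYQ] = -1/6, 2·[JTE] = -1/3
[JYQ]:[JTE] = -1/6:-1/3 = 1/2

[JYQ]:[JTE] = 1/2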